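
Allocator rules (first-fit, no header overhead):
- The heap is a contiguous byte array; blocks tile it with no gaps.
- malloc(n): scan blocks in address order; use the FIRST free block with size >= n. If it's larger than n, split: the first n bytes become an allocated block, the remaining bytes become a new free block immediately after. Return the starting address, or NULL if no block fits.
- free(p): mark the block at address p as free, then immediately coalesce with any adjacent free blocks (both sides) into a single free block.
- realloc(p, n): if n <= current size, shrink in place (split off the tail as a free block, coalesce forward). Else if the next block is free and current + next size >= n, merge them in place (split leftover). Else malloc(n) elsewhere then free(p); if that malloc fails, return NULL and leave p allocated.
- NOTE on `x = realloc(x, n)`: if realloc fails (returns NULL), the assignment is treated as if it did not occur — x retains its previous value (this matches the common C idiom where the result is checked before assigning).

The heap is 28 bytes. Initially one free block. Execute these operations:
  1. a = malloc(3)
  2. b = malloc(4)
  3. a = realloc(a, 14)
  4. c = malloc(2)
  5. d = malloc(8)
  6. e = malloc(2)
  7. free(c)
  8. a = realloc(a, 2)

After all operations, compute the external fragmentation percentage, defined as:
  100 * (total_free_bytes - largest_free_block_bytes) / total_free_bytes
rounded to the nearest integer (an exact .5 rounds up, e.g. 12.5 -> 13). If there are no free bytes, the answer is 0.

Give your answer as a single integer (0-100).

Answer: 40

Derivation:
Op 1: a = malloc(3) -> a = 0; heap: [0-2 ALLOC][3-27 FREE]
Op 2: b = malloc(4) -> b = 3; heap: [0-2 ALLOC][3-6 ALLOC][7-27 FREE]
Op 3: a = realloc(a, 14) -> a = 7; heap: [0-2 FREE][3-6 ALLOC][7-20 ALLOC][21-27 FREE]
Op 4: c = malloc(2) -> c = 0; heap: [0-1 ALLOC][2-2 FREE][3-6 ALLOC][7-20 ALLOC][21-27 FREE]
Op 5: d = malloc(8) -> d = NULL; heap: [0-1 ALLOC][2-2 FREE][3-6 ALLOC][7-20 ALLOC][21-27 FREE]
Op 6: e = malloc(2) -> e = 21; heap: [0-1 ALLOC][2-2 FREE][3-6 ALLOC][7-20 ALLOC][21-22 ALLOC][23-27 FREE]
Op 7: free(c) -> (freed c); heap: [0-2 FREE][3-6 ALLOC][7-20 ALLOC][21-22 ALLOC][23-27 FREE]
Op 8: a = realloc(a, 2) -> a = 7; heap: [0-2 FREE][3-6 ALLOC][7-8 ALLOC][9-20 FREE][21-22 ALLOC][23-27 FREE]
Free blocks: [3 12 5] total_free=20 largest=12 -> 100*(20-12)/20 = 800/20 = 40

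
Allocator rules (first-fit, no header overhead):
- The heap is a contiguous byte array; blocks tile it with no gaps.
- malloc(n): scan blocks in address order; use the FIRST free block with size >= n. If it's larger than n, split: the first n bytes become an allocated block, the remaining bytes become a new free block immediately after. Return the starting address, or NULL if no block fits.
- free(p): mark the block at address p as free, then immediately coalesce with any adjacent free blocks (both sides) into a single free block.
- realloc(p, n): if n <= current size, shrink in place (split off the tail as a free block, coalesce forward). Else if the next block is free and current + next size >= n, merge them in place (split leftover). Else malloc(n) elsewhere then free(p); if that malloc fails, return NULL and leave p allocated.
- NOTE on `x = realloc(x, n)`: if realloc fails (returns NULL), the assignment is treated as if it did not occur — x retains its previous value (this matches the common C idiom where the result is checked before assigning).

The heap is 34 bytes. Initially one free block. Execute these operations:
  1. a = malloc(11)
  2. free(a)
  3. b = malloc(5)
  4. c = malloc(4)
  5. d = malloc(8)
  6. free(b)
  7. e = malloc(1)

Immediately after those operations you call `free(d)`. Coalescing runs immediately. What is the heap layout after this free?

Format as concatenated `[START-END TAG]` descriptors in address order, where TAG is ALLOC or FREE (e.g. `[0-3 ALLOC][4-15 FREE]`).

Op 1: a = malloc(11) -> a = 0; heap: [0-10 ALLOC][11-33 FREE]
Op 2: free(a) -> (freed a); heap: [0-33 FREE]
Op 3: b = malloc(5) -> b = 0; heap: [0-4 ALLOC][5-33 FREE]
Op 4: c = malloc(4) -> c = 5; heap: [0-4 ALLOC][5-8 ALLOC][9-33 FREE]
Op 5: d = malloc(8) -> d = 9; heap: [0-4 ALLOC][5-8 ALLOC][9-16 ALLOC][17-33 FREE]
Op 6: free(b) -> (freed b); heap: [0-4 FREE][5-8 ALLOC][9-16 ALLOC][17-33 FREE]
Op 7: e = malloc(1) -> e = 0; heap: [0-0 ALLOC][1-4 FREE][5-8 ALLOC][9-16 ALLOC][17-33 FREE]
free(d): d = 9 -> block [9-16 ALLOC]; mark free, coalesce with adjacent free neighbors -> [0-0 ALLOC][1-4 FREE][5-8 ALLOC][9-33 FREE]

Answer: [0-0 ALLOC][1-4 FREE][5-8 ALLOC][9-33 FREE]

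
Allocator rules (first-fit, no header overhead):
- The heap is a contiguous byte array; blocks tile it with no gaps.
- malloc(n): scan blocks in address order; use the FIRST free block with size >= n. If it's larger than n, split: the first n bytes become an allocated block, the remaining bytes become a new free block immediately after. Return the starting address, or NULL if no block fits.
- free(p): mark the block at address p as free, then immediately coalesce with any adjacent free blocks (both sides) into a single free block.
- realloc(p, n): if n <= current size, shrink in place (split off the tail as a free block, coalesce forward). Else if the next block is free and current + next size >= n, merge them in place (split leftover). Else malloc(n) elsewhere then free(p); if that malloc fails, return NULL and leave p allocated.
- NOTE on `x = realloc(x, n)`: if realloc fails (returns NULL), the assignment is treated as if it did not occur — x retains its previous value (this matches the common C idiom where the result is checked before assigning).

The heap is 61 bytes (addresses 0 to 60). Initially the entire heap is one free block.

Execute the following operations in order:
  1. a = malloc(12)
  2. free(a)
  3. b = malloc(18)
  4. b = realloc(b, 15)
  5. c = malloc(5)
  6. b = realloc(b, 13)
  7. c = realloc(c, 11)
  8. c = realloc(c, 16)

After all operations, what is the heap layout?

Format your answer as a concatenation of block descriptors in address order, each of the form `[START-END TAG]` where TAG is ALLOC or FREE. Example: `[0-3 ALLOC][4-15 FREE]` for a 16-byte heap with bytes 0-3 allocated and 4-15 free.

Op 1: a = malloc(12) -> a = 0; heap: [0-11 ALLOC][12-60 FREE]
Op 2: free(a) -> (freed a); heap: [0-60 FREE]
Op 3: b = malloc(18) -> b = 0; heap: [0-17 ALLOC][18-60 FREE]
Op 4: b = realloc(b, 15) -> b = 0; heap: [0-14 ALLOC][15-60 FREE]
Op 5: c = malloc(5) -> c = 15; heap: [0-14 ALLOC][15-19 ALLOC][20-60 FREE]
Op 6: b = realloc(b, 13) -> b = 0; heap: [0-12 ALLOC][13-14 FREE][15-19 ALLOC][20-60 FREE]
Op 7: c = realloc(c, 11) -> c = 15; heap: [0-12 ALLOC][13-14 FREE][15-25 ALLOC][26-60 FREE]
Op 8: c = realloc(c, 16) -> c = 15; heap: [0-12 ALLOC][13-14 FREE][15-30 ALLOC][31-60 FREE]

Answer: [0-12 ALLOC][13-14 FREE][15-30 ALLOC][31-60 FREE]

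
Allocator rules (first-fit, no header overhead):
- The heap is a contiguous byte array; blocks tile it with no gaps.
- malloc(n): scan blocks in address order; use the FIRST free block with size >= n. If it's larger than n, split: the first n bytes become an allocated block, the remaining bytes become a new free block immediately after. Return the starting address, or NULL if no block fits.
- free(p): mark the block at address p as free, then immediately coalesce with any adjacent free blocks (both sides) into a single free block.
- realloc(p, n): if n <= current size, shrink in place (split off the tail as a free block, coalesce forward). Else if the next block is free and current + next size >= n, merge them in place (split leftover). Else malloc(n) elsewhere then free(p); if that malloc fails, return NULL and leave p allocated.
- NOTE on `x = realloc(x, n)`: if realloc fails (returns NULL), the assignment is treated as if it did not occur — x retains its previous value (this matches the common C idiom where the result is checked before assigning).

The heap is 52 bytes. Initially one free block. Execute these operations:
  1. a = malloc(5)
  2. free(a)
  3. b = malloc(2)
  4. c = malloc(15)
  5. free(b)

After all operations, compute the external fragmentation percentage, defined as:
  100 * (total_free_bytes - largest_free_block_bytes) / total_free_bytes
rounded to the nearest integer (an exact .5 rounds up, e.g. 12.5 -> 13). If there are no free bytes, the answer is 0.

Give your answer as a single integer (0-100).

Op 1: a = malloc(5) -> a = 0; heap: [0-4 ALLOC][5-51 FREE]
Op 2: free(a) -> (freed a); heap: [0-51 FREE]
Op 3: b = malloc(2) -> b = 0; heap: [0-1 ALLOC][2-51 FREE]
Op 4: c = malloc(15) -> c = 2; heap: [0-1 ALLOC][2-16 ALLOC][17-51 FREE]
Op 5: free(b) -> (freed b); heap: [0-1 FREE][2-16 ALLOC][17-51 FREE]
Free blocks: [2 35] total_free=37 largest=35 -> 100*(37-35)/37 = 200/37 ≈ 5.405 -> rounds to 5

Answer: 5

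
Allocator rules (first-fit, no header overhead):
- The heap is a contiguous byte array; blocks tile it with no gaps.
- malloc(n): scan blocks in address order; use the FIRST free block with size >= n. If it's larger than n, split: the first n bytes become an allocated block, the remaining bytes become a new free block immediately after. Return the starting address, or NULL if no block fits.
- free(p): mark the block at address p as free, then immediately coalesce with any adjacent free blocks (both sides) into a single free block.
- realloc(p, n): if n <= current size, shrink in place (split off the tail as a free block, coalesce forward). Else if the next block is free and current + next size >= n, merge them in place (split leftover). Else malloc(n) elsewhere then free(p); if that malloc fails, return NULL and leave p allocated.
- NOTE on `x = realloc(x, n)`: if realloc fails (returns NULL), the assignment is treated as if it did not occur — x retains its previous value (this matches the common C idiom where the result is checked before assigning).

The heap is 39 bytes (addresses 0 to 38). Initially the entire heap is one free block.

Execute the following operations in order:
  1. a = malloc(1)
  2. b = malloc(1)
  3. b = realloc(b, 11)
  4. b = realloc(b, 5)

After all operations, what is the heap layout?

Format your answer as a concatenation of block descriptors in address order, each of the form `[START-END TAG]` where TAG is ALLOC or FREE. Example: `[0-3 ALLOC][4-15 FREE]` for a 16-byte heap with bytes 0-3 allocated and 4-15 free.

Op 1: a = malloc(1) -> a = 0; heap: [0-0 ALLOC][1-38 FREE]
Op 2: b = malloc(1) -> b = 1; heap: [0-0 ALLOC][1-1 ALLOC][2-38 FREE]
Op 3: b = realloc(b, 11) -> b = 1; heap: [0-0 ALLOC][1-11 ALLOC][12-38 FREE]
Op 4: b = realloc(b, 5) -> b = 1; heap: [0-0 ALLOC][1-5 ALLOC][6-38 FREE]

Answer: [0-0 ALLOC][1-5 ALLOC][6-38 FREE]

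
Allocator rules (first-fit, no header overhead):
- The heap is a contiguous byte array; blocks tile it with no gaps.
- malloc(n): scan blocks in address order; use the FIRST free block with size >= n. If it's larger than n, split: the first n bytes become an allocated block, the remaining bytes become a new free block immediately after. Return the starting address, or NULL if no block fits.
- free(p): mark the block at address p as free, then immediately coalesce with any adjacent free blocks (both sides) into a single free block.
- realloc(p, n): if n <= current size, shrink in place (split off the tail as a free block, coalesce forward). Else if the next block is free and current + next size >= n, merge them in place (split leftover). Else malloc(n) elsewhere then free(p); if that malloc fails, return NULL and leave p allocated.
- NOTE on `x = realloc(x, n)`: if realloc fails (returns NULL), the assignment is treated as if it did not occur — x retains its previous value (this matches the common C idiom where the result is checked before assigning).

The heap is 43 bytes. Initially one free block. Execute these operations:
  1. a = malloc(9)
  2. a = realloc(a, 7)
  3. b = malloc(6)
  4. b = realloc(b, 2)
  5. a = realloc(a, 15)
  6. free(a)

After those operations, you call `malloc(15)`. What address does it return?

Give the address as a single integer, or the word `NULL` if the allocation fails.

Op 1: a = malloc(9) -> a = 0; heap: [0-8 ALLOC][9-42 FREE]
Op 2: a = realloc(a, 7) -> a = 0; heap: [0-6 ALLOC][7-42 FREE]
Op 3: b = malloc(6) -> b = 7; heap: [0-6 ALLOC][7-12 ALLOC][13-42 FREE]
Op 4: b = realloc(b, 2) -> b = 7; heap: [0-6 ALLOC][7-8 ALLOC][9-42 FREE]
Op 5: a = realloc(a, 15) -> a = 9; heap: [0-6 FREE][7-8 ALLOC][9-23 ALLOC][24-42 FREE]
Op 6: free(a) -> (freed a); heap: [0-6 FREE][7-8 ALLOC][9-42 FREE]
malloc(15): first-fit scan over [0-6 FREE][7-8 ALLOC][9-42 FREE] -> 9

Answer: 9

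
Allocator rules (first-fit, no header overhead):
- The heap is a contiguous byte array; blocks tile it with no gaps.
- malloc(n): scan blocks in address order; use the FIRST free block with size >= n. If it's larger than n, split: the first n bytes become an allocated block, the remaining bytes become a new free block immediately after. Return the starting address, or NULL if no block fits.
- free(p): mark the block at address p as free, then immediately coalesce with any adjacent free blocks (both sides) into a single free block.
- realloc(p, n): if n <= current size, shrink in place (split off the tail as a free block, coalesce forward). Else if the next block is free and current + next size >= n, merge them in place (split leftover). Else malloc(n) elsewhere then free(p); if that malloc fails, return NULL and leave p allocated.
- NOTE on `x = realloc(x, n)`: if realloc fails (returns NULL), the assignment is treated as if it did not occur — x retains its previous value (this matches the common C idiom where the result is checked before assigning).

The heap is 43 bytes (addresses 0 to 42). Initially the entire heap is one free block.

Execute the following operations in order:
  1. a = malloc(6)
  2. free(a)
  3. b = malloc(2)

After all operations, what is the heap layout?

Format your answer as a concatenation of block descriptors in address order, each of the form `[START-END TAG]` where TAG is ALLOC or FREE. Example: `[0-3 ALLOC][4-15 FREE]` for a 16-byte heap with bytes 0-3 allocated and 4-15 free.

Op 1: a = malloc(6) -> a = 0; heap: [0-5 ALLOC][6-42 FREE]
Op 2: free(a) -> (freed a); heap: [0-42 FREE]
Op 3: b = malloc(2) -> b = 0; heap: [0-1 ALLOC][2-42 FREE]

Answer: [0-1 ALLOC][2-42 FREE]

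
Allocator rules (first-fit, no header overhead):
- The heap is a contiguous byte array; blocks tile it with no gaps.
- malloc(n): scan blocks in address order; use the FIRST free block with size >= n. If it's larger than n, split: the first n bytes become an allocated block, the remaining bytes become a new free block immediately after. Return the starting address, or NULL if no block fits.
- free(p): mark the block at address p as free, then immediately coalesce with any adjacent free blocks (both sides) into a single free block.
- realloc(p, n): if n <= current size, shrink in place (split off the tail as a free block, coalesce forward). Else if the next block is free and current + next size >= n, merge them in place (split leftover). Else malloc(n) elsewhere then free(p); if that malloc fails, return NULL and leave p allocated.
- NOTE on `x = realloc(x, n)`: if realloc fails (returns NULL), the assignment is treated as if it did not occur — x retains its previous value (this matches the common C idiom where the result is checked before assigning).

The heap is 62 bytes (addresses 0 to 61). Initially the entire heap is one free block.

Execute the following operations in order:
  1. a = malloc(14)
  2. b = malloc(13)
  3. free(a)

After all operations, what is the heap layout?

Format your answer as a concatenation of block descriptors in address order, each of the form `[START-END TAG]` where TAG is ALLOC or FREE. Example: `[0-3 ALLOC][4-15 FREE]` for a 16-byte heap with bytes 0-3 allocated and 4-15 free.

Op 1: a = malloc(14) -> a = 0; heap: [0-13 ALLOC][14-61 FREE]
Op 2: b = malloc(13) -> b = 14; heap: [0-13 ALLOC][14-26 ALLOC][27-61 FREE]
Op 3: free(a) -> (freed a); heap: [0-13 FREE][14-26 ALLOC][27-61 FREE]

Answer: [0-13 FREE][14-26 ALLOC][27-61 FREE]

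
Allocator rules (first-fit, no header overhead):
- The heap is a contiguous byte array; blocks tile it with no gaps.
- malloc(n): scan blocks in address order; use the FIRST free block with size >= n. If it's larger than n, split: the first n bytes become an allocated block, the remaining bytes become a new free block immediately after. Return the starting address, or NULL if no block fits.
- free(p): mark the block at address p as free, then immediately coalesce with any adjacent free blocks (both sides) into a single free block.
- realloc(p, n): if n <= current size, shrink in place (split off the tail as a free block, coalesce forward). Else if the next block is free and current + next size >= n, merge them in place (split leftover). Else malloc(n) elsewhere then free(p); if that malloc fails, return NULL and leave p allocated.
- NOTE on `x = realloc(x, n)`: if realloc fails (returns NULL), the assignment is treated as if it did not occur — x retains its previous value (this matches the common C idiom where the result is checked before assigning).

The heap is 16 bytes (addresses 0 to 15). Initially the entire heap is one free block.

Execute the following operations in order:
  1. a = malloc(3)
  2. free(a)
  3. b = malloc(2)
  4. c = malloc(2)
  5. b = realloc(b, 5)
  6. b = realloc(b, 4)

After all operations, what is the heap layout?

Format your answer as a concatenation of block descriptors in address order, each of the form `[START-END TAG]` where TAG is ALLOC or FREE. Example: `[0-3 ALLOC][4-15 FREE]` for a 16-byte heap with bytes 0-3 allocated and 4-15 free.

Answer: [0-1 FREE][2-3 ALLOC][4-7 ALLOC][8-15 FREE]

Derivation:
Op 1: a = malloc(3) -> a = 0; heap: [0-2 ALLOC][3-15 FREE]
Op 2: free(a) -> (freed a); heap: [0-15 FREE]
Op 3: b = malloc(2) -> b = 0; heap: [0-1 ALLOC][2-15 FREE]
Op 4: c = malloc(2) -> c = 2; heap: [0-1 ALLOC][2-3 ALLOC][4-15 FREE]
Op 5: b = realloc(b, 5) -> b = 4; heap: [0-1 FREE][2-3 ALLOC][4-8 ALLOC][9-15 FREE]
Op 6: b = realloc(b, 4) -> b = 4; heap: [0-1 FREE][2-3 ALLOC][4-7 ALLOC][8-15 FREE]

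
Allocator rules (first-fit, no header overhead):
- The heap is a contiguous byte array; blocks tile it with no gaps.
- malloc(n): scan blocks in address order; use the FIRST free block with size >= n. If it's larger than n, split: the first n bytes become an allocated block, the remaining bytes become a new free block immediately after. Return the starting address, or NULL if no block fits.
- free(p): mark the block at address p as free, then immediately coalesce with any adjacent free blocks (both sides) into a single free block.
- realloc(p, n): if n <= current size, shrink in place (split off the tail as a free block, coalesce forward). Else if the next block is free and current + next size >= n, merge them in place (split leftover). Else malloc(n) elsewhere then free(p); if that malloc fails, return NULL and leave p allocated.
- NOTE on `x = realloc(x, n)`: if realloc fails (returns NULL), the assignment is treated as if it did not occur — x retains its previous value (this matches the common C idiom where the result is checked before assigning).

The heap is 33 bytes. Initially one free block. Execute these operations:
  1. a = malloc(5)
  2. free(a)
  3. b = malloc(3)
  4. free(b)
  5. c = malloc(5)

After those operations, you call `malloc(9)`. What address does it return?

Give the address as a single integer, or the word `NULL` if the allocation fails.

Answer: 5

Derivation:
Op 1: a = malloc(5) -> a = 0; heap: [0-4 ALLOC][5-32 FREE]
Op 2: free(a) -> (freed a); heap: [0-32 FREE]
Op 3: b = malloc(3) -> b = 0; heap: [0-2 ALLOC][3-32 FREE]
Op 4: free(b) -> (freed b); heap: [0-32 FREE]
Op 5: c = malloc(5) -> c = 0; heap: [0-4 ALLOC][5-32 FREE]
malloc(9): first-fit scan over [0-4 ALLOC][5-32 FREE] -> 5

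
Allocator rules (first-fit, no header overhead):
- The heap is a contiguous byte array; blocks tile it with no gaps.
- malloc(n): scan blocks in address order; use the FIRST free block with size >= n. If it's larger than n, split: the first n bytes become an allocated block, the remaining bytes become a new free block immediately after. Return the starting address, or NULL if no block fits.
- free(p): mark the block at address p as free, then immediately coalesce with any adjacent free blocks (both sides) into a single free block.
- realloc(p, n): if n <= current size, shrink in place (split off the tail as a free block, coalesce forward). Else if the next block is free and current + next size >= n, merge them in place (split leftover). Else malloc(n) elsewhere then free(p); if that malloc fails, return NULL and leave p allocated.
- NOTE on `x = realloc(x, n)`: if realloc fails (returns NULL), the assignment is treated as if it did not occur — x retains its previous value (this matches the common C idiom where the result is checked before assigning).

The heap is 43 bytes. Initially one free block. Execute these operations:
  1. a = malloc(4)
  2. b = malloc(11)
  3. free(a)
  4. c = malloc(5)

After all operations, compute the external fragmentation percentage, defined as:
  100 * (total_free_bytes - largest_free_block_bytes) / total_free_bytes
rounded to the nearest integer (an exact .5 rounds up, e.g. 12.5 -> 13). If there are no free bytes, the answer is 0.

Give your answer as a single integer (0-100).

Op 1: a = malloc(4) -> a = 0; heap: [0-3 ALLOC][4-42 FREE]
Op 2: b = malloc(11) -> b = 4; heap: [0-3 ALLOC][4-14 ALLOC][15-42 FREE]
Op 3: free(a) -> (freed a); heap: [0-3 FREE][4-14 ALLOC][15-42 FREE]
Op 4: c = malloc(5) -> c = 15; heap: [0-3 FREE][4-14 ALLOC][15-19 ALLOC][20-42 FREE]
Free blocks: [4 23] total_free=27 largest=23 -> 100*(27-23)/27 = 400/27 ≈ 14.815 -> rounds to 15

Answer: 15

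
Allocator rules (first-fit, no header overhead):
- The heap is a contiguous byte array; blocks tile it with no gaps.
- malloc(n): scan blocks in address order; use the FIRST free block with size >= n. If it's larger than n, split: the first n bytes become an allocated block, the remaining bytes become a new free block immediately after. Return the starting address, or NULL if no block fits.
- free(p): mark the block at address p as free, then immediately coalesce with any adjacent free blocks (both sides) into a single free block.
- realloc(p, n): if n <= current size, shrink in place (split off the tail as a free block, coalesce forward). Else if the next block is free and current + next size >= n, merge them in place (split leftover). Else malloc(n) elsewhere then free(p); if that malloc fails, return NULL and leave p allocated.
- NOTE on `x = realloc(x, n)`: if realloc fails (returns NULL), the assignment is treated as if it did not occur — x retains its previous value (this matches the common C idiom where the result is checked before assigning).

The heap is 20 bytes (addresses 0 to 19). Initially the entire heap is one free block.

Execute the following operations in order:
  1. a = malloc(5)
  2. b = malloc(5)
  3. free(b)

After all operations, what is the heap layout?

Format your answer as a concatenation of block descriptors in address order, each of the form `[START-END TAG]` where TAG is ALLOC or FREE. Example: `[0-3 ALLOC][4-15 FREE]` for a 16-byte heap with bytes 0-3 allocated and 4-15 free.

Answer: [0-4 ALLOC][5-19 FREE]

Derivation:
Op 1: a = malloc(5) -> a = 0; heap: [0-4 ALLOC][5-19 FREE]
Op 2: b = malloc(5) -> b = 5; heap: [0-4 ALLOC][5-9 ALLOC][10-19 FREE]
Op 3: free(b) -> (freed b); heap: [0-4 ALLOC][5-19 FREE]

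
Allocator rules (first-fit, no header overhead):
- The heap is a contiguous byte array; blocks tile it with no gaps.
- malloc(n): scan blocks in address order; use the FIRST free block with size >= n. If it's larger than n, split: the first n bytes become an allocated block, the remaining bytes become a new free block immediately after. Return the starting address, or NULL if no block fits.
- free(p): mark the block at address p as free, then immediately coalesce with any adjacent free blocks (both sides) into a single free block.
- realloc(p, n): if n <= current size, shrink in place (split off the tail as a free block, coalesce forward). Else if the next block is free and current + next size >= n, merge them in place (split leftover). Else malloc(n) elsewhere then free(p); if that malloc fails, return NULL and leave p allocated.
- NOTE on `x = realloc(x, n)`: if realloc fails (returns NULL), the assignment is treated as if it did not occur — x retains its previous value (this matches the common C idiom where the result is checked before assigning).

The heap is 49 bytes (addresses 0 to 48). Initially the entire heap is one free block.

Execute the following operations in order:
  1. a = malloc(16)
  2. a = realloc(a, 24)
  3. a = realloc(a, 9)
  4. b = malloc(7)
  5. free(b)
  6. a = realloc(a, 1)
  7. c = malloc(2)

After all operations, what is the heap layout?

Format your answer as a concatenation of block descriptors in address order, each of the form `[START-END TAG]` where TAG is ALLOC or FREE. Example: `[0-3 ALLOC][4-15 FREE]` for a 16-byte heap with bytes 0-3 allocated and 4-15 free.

Op 1: a = malloc(16) -> a = 0; heap: [0-15 ALLOC][16-48 FREE]
Op 2: a = realloc(a, 24) -> a = 0; heap: [0-23 ALLOC][24-48 FREE]
Op 3: a = realloc(a, 9) -> a = 0; heap: [0-8 ALLOC][9-48 FREE]
Op 4: b = malloc(7) -> b = 9; heap: [0-8 ALLOC][9-15 ALLOC][16-48 FREE]
Op 5: free(b) -> (freed b); heap: [0-8 ALLOC][9-48 FREE]
Op 6: a = realloc(a, 1) -> a = 0; heap: [0-0 ALLOC][1-48 FREE]
Op 7: c = malloc(2) -> c = 1; heap: [0-0 ALLOC][1-2 ALLOC][3-48 FREE]

Answer: [0-0 ALLOC][1-2 ALLOC][3-48 FREE]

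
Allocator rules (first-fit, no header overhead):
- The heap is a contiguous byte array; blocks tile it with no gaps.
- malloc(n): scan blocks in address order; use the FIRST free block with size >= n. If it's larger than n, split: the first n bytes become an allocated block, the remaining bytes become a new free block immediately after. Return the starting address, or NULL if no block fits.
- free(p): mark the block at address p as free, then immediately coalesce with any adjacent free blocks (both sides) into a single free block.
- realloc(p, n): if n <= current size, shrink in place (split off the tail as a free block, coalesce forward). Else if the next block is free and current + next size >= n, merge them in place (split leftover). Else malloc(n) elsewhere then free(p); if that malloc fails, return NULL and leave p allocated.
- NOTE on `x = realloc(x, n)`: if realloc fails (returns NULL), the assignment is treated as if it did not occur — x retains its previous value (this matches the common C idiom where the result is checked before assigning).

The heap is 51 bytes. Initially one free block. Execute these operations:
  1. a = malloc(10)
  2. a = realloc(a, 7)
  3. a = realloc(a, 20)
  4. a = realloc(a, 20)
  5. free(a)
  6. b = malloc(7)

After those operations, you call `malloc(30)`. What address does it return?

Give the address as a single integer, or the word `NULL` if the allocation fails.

Answer: 7

Derivation:
Op 1: a = malloc(10) -> a = 0; heap: [0-9 ALLOC][10-50 FREE]
Op 2: a = realloc(a, 7) -> a = 0; heap: [0-6 ALLOC][7-50 FREE]
Op 3: a = realloc(a, 20) -> a = 0; heap: [0-19 ALLOC][20-50 FREE]
Op 4: a = realloc(a, 20) -> a = 0; heap: [0-19 ALLOC][20-50 FREE]
Op 5: free(a) -> (freed a); heap: [0-50 FREE]
Op 6: b = malloc(7) -> b = 0; heap: [0-6 ALLOC][7-50 FREE]
malloc(30): first-fit scan over [0-6 ALLOC][7-50 FREE] -> 7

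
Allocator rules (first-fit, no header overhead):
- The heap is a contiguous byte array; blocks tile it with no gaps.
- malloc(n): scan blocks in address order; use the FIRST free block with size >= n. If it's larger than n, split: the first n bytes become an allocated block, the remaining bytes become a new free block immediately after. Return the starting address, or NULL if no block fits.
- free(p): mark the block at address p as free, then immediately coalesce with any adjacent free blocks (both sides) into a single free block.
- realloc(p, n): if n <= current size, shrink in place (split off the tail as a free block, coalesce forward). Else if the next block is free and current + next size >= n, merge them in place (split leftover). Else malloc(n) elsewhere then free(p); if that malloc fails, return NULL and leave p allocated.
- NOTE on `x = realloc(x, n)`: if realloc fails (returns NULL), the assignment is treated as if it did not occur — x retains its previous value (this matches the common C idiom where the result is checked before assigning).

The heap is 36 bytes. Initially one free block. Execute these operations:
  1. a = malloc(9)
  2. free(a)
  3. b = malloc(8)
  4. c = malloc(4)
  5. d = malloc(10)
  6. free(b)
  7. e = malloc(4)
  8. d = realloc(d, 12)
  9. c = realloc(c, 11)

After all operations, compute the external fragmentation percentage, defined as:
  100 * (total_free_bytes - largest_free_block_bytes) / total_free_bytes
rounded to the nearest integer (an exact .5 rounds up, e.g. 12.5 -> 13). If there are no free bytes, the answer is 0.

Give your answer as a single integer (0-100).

Op 1: a = malloc(9) -> a = 0; heap: [0-8 ALLOC][9-35 FREE]
Op 2: free(a) -> (freed a); heap: [0-35 FREE]
Op 3: b = malloc(8) -> b = 0; heap: [0-7 ALLOC][8-35 FREE]
Op 4: c = malloc(4) -> c = 8; heap: [0-7 ALLOC][8-11 ALLOC][12-35 FREE]
Op 5: d = malloc(10) -> d = 12; heap: [0-7 ALLOC][8-11 ALLOC][12-21 ALLOC][22-35 FREE]
Op 6: free(b) -> (freed b); heap: [0-7 FREE][8-11 ALLOC][12-21 ALLOC][22-35 FREE]
Op 7: e = malloc(4) -> e = 0; heap: [0-3 ALLOC][4-7 FREE][8-11 ALLOC][12-21 ALLOC][22-35 FREE]
Op 8: d = realloc(d, 12) -> d = 12; heap: [0-3 ALLOC][4-7 FREE][8-11 ALLOC][12-23 ALLOC][24-35 FREE]
Op 9: c = realloc(c, 11) -> c = 24; heap: [0-3 ALLOC][4-11 FREE][12-23 ALLOC][24-34 ALLOC][35-35 FREE]
Free blocks: [8 1] total_free=9 largest=8 -> 100*(9-8)/9 = 100/9 ≈ 11.111 -> rounds to 11

Answer: 11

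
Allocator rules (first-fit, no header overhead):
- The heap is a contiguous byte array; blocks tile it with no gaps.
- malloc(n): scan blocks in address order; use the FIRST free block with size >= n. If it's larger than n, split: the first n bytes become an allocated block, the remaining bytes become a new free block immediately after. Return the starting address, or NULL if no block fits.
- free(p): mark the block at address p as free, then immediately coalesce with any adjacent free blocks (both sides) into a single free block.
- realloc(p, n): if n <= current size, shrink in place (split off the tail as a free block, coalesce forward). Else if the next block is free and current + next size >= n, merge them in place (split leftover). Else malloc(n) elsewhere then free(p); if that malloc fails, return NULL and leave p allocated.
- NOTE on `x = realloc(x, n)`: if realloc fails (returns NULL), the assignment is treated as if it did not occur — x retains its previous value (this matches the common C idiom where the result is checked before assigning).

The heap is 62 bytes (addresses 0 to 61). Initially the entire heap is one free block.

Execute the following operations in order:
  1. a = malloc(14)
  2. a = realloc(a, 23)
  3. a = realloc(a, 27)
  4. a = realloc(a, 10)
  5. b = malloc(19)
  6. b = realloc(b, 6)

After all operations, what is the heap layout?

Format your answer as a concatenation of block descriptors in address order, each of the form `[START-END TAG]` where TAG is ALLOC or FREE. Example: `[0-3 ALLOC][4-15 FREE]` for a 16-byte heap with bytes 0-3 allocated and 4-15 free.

Answer: [0-9 ALLOC][10-15 ALLOC][16-61 FREE]

Derivation:
Op 1: a = malloc(14) -> a = 0; heap: [0-13 ALLOC][14-61 FREE]
Op 2: a = realloc(a, 23) -> a = 0; heap: [0-22 ALLOC][23-61 FREE]
Op 3: a = realloc(a, 27) -> a = 0; heap: [0-26 ALLOC][27-61 FREE]
Op 4: a = realloc(a, 10) -> a = 0; heap: [0-9 ALLOC][10-61 FREE]
Op 5: b = malloc(19) -> b = 10; heap: [0-9 ALLOC][10-28 ALLOC][29-61 FREE]
Op 6: b = realloc(b, 6) -> b = 10; heap: [0-9 ALLOC][10-15 ALLOC][16-61 FREE]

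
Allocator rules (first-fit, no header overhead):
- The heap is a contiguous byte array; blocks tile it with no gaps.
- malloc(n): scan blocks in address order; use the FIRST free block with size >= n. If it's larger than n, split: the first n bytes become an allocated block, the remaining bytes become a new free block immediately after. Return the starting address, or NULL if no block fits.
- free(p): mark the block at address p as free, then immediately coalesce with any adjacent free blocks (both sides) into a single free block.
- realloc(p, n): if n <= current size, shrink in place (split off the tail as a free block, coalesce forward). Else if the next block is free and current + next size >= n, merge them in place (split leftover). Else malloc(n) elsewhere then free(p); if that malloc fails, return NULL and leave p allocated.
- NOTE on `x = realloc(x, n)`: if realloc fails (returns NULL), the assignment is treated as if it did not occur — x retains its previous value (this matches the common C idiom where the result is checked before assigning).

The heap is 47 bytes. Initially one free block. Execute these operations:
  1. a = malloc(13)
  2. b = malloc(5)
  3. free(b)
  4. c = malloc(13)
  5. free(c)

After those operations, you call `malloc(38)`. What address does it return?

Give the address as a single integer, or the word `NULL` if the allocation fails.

Op 1: a = malloc(13) -> a = 0; heap: [0-12 ALLOC][13-46 FREE]
Op 2: b = malloc(5) -> b = 13; heap: [0-12 ALLOC][13-17 ALLOC][18-46 FREE]
Op 3: free(b) -> (freed b); heap: [0-12 ALLOC][13-46 FREE]
Op 4: c = malloc(13) -> c = 13; heap: [0-12 ALLOC][13-25 ALLOC][26-46 FREE]
Op 5: free(c) -> (freed c); heap: [0-12 ALLOC][13-46 FREE]
malloc(38): first-fit scan over [0-12 ALLOC][13-46 FREE] -> NULL

Answer: NULL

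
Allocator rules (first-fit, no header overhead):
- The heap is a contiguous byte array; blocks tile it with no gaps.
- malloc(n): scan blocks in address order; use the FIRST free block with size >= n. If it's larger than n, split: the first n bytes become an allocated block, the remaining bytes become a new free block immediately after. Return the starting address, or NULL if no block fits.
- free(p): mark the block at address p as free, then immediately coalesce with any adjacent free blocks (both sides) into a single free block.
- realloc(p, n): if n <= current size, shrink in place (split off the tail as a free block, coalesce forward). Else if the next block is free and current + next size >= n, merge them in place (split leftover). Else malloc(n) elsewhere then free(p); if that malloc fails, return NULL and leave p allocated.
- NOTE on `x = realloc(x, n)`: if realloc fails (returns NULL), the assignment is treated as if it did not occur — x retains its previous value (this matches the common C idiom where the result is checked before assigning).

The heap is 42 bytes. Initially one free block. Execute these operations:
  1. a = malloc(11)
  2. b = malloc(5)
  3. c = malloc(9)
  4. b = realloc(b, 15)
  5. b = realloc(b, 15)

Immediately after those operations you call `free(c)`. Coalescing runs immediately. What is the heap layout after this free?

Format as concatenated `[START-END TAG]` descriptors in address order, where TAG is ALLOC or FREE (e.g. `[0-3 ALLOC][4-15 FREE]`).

Answer: [0-10 ALLOC][11-24 FREE][25-39 ALLOC][40-41 FREE]

Derivation:
Op 1: a = malloc(11) -> a = 0; heap: [0-10 ALLOC][11-41 FREE]
Op 2: b = malloc(5) -> b = 11; heap: [0-10 ALLOC][11-15 ALLOC][16-41 FREE]
Op 3: c = malloc(9) -> c = 16; heap: [0-10 ALLOC][11-15 ALLOC][16-24 ALLOC][25-41 FREE]
Op 4: b = realloc(b, 15) -> b = 25; heap: [0-10 ALLOC][11-15 FREE][16-24 ALLOC][25-39 ALLOC][40-41 FREE]
Op 5: b = realloc(b, 15) -> b = 25; heap: [0-10 ALLOC][11-15 FREE][16-24 ALLOC][25-39 ALLOC][40-41 FREE]
free(c): c = 16 -> block [16-24 ALLOC]; mark free, coalesce with adjacent free neighbors -> [0-10 ALLOC][11-24 FREE][25-39 ALLOC][40-41 FREE]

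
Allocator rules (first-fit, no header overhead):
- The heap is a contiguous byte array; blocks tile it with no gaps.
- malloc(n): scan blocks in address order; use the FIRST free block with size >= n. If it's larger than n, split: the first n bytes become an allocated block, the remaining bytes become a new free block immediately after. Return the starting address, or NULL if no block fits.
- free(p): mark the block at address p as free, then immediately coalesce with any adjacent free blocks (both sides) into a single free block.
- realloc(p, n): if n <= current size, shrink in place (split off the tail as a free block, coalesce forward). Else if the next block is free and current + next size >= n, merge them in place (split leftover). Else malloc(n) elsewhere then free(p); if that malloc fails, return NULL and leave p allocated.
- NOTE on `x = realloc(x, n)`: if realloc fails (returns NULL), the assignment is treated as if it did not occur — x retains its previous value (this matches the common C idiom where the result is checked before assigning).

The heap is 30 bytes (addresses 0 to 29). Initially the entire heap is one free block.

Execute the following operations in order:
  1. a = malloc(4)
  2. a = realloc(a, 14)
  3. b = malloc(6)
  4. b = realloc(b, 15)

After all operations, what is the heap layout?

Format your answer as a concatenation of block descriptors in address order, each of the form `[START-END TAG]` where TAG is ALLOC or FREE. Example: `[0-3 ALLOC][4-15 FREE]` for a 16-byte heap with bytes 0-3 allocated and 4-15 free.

Op 1: a = malloc(4) -> a = 0; heap: [0-3 ALLOC][4-29 FREE]
Op 2: a = realloc(a, 14) -> a = 0; heap: [0-13 ALLOC][14-29 FREE]
Op 3: b = malloc(6) -> b = 14; heap: [0-13 ALLOC][14-19 ALLOC][20-29 FREE]
Op 4: b = realloc(b, 15) -> b = 14; heap: [0-13 ALLOC][14-28 ALLOC][29-29 FREE]

Answer: [0-13 ALLOC][14-28 ALLOC][29-29 FREE]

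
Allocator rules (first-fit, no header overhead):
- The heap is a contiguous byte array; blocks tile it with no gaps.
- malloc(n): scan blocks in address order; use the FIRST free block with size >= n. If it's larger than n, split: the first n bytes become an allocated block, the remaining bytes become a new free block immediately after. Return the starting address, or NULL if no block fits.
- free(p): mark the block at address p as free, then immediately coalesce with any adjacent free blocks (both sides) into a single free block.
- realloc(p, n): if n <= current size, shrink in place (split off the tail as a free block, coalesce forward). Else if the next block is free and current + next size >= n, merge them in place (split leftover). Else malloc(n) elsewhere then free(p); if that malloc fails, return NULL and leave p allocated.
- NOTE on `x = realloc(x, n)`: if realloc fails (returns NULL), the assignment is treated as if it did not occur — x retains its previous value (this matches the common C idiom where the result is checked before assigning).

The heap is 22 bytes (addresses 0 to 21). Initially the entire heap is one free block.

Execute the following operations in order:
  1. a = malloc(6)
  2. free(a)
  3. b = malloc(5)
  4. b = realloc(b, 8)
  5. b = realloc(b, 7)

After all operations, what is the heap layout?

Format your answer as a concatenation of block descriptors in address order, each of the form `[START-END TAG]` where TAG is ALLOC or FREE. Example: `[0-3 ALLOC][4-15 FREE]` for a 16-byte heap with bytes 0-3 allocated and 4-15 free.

Op 1: a = malloc(6) -> a = 0; heap: [0-5 ALLOC][6-21 FREE]
Op 2: free(a) -> (freed a); heap: [0-21 FREE]
Op 3: b = malloc(5) -> b = 0; heap: [0-4 ALLOC][5-21 FREE]
Op 4: b = realloc(b, 8) -> b = 0; heap: [0-7 ALLOC][8-21 FREE]
Op 5: b = realloc(b, 7) -> b = 0; heap: [0-6 ALLOC][7-21 FREE]

Answer: [0-6 ALLOC][7-21 FREE]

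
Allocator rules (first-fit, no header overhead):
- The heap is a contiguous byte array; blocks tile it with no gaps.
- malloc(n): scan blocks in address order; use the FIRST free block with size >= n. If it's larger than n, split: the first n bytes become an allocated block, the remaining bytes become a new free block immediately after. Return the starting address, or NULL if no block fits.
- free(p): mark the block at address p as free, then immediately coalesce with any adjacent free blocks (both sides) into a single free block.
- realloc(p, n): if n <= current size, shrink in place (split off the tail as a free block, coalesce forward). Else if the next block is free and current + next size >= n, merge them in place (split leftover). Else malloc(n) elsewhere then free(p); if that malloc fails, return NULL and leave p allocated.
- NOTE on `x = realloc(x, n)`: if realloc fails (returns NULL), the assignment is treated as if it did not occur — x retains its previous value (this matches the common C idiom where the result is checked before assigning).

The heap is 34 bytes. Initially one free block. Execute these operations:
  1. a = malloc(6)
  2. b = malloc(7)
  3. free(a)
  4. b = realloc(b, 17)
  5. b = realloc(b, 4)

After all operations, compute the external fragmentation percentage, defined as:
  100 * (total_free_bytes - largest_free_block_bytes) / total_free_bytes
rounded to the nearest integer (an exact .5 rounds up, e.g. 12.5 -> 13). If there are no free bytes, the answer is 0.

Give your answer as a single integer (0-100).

Op 1: a = malloc(6) -> a = 0; heap: [0-5 ALLOC][6-33 FREE]
Op 2: b = malloc(7) -> b = 6; heap: [0-5 ALLOC][6-12 ALLOC][13-33 FREE]
Op 3: free(a) -> (freed a); heap: [0-5 FREE][6-12 ALLOC][13-33 FREE]
Op 4: b = realloc(b, 17) -> b = 6; heap: [0-5 FREE][6-22 ALLOC][23-33 FREE]
Op 5: b = realloc(b, 4) -> b = 6; heap: [0-5 FREE][6-9 ALLOC][10-33 FREE]
Free blocks: [6 24] total_free=30 largest=24 -> 100*(30-24)/30 = 600/30 = 20

Answer: 20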